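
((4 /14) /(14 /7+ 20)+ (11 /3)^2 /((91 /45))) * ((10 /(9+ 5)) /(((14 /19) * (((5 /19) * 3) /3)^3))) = 434490214 /1226225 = 354.33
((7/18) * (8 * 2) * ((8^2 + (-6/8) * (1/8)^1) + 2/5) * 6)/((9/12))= 144046/45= 3201.02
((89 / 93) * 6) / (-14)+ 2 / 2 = 128 / 217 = 0.59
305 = 305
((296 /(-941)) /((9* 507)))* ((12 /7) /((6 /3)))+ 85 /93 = 283848413 /310583637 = 0.91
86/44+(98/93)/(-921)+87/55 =33308237/9421830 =3.54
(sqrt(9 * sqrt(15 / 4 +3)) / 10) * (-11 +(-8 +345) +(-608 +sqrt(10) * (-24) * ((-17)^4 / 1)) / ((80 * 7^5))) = 3 * sqrt(2) * 3^(3 / 4) * (54790744 - 250563 * sqrt(10)) / 3361400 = 155.36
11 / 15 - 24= -349 / 15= -23.27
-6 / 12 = -1 / 2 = -0.50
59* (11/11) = 59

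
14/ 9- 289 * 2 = -5188/ 9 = -576.44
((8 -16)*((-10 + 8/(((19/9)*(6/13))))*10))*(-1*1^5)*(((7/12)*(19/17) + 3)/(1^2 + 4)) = -5960/57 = -104.56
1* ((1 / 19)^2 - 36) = -12995 / 361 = -36.00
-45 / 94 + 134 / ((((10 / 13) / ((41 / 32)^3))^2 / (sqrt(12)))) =-45 / 94 + 53785430320843 * sqrt(3) / 26843545600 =3469.97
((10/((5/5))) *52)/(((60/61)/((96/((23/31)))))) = 1573312/23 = 68404.87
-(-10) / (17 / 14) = 140 / 17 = 8.24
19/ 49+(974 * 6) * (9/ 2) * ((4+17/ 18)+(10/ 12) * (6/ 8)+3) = 225359.64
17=17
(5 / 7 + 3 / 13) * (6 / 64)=129 / 1456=0.09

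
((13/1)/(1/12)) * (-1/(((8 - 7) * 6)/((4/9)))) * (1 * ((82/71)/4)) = -2132/639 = -3.34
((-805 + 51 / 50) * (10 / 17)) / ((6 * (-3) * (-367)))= -0.07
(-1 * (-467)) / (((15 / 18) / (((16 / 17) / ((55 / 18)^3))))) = 261460224 / 14141875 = 18.49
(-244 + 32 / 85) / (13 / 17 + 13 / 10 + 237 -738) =41416 / 84819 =0.49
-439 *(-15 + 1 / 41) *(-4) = -1078184 / 41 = -26297.17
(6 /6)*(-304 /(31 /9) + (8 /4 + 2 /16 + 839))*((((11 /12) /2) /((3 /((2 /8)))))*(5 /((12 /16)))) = 3423035 /17856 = 191.70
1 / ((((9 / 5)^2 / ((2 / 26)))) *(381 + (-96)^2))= 25 / 10105641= 0.00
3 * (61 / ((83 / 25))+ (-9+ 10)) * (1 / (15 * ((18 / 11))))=2948 / 1245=2.37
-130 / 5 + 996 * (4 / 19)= 183.68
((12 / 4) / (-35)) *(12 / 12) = -3 / 35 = -0.09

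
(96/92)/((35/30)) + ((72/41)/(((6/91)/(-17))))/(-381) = 2.08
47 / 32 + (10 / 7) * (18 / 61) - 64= -848667 / 13664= -62.11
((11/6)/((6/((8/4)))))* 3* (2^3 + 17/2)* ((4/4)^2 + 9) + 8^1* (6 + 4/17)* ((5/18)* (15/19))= 607445/1938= 313.44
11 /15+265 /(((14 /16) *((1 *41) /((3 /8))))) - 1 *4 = -2138 /4305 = -0.50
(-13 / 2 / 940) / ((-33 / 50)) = 65 / 6204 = 0.01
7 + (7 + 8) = 22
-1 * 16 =-16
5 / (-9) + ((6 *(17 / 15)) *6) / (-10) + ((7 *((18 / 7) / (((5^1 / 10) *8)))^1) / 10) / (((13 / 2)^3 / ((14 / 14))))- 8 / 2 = -4267961 / 494325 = -8.63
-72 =-72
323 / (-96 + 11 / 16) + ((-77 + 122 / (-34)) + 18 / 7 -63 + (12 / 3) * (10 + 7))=-13865717 / 181475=-76.41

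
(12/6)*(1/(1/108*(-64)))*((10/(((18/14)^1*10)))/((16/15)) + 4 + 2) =-2907/128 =-22.71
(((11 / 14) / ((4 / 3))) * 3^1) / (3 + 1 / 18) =81 / 140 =0.58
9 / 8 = 1.12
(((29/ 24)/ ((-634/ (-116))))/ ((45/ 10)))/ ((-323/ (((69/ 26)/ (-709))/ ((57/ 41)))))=793063/ 1936550062044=0.00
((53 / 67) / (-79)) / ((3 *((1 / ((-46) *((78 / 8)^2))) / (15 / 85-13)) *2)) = -67365597 / 719848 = -93.58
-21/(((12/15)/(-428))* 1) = 11235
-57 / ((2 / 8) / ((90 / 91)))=-20520 / 91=-225.49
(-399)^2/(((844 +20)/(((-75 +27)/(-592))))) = 14.94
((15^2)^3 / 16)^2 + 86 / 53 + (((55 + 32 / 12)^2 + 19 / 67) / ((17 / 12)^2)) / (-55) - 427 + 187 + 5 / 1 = 7323291358972016367433 / 14449445120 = 506821632121.75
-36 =-36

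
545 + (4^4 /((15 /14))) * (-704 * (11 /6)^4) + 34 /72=-9232657549 /4860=-1899723.78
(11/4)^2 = 121/16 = 7.56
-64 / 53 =-1.21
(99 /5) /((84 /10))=33 /14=2.36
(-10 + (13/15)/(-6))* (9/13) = -7.02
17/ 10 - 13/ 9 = 23/ 90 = 0.26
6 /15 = 0.40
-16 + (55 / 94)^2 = -138351 / 8836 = -15.66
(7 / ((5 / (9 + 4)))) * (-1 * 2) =-182 / 5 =-36.40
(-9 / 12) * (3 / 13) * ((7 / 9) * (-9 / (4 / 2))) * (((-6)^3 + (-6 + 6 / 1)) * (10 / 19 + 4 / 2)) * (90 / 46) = -3674160 / 5681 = -646.75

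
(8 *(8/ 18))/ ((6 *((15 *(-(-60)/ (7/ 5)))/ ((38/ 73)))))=1064/ 2217375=0.00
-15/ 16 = -0.94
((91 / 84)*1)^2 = 169 / 144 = 1.17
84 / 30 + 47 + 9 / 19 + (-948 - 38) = -935.73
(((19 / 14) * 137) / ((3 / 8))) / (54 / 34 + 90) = 177004 / 32697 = 5.41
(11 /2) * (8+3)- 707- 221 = -1735 /2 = -867.50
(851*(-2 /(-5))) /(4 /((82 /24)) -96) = -34891 /9720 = -3.59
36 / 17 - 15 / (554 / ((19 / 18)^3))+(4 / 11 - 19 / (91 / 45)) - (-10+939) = -17152992321119 / 18326900592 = -935.95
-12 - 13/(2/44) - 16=-314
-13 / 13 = -1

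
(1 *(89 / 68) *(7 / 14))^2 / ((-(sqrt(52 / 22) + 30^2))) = -19604475 / 41199719776 + 7921 *sqrt(286) / 164798879104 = -0.00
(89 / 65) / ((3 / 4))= 356 / 195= 1.83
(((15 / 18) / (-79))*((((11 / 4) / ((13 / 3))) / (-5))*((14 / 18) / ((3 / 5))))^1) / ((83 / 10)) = 1925 / 9206028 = 0.00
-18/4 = -9/2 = -4.50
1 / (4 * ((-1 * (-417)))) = 1 / 1668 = 0.00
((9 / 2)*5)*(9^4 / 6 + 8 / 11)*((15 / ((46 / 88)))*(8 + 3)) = 178742025 / 23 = 7771392.39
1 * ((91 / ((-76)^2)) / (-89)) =-91 / 514064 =-0.00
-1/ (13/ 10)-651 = -8473/ 13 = -651.77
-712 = -712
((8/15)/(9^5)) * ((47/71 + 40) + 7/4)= 1606/4192479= 0.00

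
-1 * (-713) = 713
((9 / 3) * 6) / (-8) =-9 / 4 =-2.25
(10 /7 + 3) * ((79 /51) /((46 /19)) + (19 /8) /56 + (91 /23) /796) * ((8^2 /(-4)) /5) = -2227767911 /228758460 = -9.74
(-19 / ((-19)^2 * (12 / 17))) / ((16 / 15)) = -85 / 1216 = -0.07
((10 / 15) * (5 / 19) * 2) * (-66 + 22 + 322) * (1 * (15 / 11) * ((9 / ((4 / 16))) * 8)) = 8006400 / 209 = 38308.13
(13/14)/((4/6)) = 1.39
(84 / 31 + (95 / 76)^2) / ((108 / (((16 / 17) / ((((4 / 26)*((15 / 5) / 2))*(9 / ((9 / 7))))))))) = 27547 / 1195236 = 0.02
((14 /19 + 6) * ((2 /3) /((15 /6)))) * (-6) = -1024 /95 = -10.78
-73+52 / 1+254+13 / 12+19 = 3037 / 12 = 253.08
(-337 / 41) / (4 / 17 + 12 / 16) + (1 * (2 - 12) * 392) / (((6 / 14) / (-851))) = 64146336932 / 8241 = 7783804.99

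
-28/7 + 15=11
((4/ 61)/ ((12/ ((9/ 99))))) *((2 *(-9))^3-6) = -1946/ 671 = -2.90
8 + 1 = 9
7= 7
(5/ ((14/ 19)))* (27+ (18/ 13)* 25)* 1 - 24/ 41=417.52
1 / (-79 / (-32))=32 / 79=0.41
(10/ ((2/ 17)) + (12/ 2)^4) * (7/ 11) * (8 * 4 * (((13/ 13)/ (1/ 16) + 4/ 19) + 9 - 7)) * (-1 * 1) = -107033024/ 209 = -512119.73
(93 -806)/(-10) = 713/10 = 71.30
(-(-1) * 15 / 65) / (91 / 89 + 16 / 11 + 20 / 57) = 0.08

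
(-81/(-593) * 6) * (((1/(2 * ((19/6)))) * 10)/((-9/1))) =-1620/11267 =-0.14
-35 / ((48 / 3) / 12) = -105 / 4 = -26.25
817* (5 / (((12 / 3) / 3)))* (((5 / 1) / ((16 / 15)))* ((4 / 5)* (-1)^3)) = -183825 / 16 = -11489.06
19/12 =1.58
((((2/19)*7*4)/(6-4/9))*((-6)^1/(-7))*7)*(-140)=-42336/95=-445.64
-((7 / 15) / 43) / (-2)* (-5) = -7 / 258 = -0.03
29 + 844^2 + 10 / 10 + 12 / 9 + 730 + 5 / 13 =27810811 / 39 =713097.72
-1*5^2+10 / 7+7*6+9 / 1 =192 / 7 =27.43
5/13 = 0.38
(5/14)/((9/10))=25/63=0.40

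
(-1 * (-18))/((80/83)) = 747/40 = 18.68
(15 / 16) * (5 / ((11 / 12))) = 225 / 44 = 5.11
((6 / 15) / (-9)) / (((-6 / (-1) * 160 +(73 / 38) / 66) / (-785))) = 262504 / 7223259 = 0.04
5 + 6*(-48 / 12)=-19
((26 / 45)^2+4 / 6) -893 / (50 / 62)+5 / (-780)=-116496119 / 105300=-1106.33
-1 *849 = -849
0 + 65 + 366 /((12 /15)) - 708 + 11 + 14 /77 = -3835 /22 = -174.32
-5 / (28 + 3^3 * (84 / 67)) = -335 / 4144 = -0.08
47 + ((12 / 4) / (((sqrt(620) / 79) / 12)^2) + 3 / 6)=1362781 / 310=4396.07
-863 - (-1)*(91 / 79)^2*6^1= -5336297 / 6241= -855.04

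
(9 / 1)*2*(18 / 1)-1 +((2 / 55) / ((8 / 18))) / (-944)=33540311 / 103840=323.00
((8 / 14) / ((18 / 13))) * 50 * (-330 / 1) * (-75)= 3575000 / 7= 510714.29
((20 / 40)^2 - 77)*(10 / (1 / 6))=-4605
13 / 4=3.25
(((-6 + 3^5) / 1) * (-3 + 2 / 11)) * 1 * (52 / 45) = -127348 / 165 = -771.81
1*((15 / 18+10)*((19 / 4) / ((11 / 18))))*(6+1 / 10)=45201 / 88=513.65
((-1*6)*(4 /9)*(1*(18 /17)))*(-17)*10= 480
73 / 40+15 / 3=273 / 40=6.82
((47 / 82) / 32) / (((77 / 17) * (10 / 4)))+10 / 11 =459999 / 505120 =0.91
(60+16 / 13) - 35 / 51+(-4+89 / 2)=133985 / 1326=101.04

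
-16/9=-1.78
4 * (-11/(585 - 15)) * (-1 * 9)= 66/95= 0.69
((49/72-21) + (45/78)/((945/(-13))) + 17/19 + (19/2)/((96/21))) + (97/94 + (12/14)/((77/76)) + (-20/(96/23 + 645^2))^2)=-890846190264610712621/57560871795801941952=-15.48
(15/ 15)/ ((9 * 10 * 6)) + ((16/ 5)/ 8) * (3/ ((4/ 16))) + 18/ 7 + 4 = 42991/ 3780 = 11.37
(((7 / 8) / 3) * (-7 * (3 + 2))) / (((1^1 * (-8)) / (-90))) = -3675 / 32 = -114.84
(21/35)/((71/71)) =3/5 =0.60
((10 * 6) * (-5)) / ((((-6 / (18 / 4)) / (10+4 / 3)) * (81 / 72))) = 6800 / 3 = 2266.67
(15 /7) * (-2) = -30 /7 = -4.29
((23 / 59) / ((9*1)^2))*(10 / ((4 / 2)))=115 / 4779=0.02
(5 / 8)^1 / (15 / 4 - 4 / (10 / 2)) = 25 / 118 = 0.21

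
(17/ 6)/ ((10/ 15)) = 17/ 4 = 4.25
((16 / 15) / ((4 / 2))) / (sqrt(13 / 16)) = 32 * sqrt(13) / 195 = 0.59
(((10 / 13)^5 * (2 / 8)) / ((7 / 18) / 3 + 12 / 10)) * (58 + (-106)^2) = 76234500000 / 133294187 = 571.93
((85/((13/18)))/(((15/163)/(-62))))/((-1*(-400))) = -198.23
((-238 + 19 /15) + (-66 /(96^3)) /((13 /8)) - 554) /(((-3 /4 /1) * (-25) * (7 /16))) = -947361847 /9828000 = -96.39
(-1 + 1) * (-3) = 0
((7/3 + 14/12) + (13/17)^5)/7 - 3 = -48952409/19877998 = -2.46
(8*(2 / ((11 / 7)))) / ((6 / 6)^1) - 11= -9 / 11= -0.82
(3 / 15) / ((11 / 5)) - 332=-3651 / 11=-331.91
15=15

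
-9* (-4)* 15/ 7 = 540/ 7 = 77.14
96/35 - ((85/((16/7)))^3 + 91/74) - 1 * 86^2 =-312007837733/5304320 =-58821.46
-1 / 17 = -0.06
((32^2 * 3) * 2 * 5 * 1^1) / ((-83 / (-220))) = 6758400 / 83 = 81426.51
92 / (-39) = -92 / 39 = -2.36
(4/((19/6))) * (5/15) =8/19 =0.42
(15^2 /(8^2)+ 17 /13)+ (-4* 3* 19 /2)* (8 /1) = -754771 /832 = -907.18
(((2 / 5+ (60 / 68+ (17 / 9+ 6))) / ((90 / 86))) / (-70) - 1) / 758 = -1355719 / 913295250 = -0.00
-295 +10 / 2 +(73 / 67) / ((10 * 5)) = -971427 / 3350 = -289.98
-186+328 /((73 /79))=12334 /73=168.96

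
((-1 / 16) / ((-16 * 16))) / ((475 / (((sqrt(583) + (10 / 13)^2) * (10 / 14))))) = 5 / 23016448 + sqrt(583) / 2723840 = 0.00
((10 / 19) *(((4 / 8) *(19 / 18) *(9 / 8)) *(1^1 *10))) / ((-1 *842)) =-25 / 6736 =-0.00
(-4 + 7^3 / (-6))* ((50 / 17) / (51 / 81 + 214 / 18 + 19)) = -82575 / 14467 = -5.71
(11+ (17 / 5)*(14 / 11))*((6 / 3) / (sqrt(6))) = 281*sqrt(6) / 55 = 12.51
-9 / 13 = -0.69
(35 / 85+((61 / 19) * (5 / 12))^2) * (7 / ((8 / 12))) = 13617191 / 589152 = 23.11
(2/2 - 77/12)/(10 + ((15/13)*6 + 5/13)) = -169/540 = -0.31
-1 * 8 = -8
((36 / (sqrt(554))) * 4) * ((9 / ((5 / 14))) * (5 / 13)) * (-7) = -63504 * sqrt(554) / 3601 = -415.08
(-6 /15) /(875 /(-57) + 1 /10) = 228 /8693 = 0.03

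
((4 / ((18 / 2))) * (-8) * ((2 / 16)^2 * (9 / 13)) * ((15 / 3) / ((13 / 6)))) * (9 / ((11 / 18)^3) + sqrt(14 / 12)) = -3.60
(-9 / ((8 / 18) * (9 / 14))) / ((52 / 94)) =-2961 / 52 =-56.94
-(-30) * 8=240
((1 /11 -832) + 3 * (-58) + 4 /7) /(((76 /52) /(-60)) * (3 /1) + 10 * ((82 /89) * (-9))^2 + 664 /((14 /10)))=-159424858060 /184237619577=-0.87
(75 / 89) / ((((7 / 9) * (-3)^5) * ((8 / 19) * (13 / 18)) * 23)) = -475 / 745108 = -0.00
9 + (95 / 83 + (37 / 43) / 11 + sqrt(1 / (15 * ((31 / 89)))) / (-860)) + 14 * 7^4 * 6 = 7918313493 / 39259-sqrt(41385) / 399900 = 201694.22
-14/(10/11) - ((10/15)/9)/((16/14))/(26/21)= -72317/4680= -15.45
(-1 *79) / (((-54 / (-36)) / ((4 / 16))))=-79 / 6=-13.17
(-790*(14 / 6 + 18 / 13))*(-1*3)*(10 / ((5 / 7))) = 1603700 / 13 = 123361.54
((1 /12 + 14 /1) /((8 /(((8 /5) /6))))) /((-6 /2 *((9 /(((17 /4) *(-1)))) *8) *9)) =2873 /2799360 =0.00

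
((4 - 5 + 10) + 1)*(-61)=-610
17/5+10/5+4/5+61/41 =1576/205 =7.69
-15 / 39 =-5 / 13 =-0.38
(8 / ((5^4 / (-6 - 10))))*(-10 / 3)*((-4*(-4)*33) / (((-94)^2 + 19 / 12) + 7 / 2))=540672 / 13261625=0.04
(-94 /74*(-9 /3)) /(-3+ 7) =0.95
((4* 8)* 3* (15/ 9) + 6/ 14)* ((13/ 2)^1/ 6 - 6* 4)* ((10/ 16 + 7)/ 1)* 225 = -1412874375/ 224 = -6307474.89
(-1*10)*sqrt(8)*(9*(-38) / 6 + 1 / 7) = 7960*sqrt(2) / 7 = 1608.16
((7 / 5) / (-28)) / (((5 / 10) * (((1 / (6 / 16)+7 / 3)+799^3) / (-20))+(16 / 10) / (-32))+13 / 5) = 1 / 255041151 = 0.00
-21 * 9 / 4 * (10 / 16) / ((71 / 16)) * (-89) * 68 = 2859570 / 71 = 40275.63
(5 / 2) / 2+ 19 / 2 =43 / 4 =10.75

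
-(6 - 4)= -2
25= 25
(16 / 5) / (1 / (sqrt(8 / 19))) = 32 * sqrt(38) / 95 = 2.08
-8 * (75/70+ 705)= -39540/7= -5648.57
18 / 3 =6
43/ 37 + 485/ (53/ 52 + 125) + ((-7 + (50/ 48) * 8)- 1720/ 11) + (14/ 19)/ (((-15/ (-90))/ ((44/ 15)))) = -104174629739/ 760115235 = -137.05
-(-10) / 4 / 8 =5 / 16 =0.31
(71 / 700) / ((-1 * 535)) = -71 / 374500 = -0.00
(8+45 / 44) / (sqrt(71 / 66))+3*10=397*sqrt(4686) / 3124+30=38.70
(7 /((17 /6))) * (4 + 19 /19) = 210 /17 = 12.35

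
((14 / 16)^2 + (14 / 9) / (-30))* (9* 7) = 43169 / 960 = 44.97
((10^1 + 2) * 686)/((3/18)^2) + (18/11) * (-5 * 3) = 3259602/11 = 296327.45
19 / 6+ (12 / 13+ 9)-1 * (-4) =1333 / 78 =17.09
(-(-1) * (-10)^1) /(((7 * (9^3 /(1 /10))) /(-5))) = 5 /5103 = 0.00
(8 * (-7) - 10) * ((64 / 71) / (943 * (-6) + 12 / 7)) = 4928 / 468529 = 0.01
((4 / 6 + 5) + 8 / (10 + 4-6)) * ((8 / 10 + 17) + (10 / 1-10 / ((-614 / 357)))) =206392 / 921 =224.10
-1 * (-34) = 34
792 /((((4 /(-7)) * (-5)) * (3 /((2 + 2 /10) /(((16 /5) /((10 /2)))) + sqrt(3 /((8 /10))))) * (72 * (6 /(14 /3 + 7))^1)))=539 * sqrt(15) /432 + 29645 /3456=13.41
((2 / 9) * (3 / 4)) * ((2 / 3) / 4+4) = 25 / 36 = 0.69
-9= -9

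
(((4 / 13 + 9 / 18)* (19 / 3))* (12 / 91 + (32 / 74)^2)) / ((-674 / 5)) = -943445 / 77968657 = -0.01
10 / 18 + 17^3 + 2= 44240 / 9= 4915.56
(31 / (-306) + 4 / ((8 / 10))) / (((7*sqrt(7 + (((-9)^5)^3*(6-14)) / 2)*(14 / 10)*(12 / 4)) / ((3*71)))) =532145*sqrt(823564528378603) / 12348526538508773382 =0.00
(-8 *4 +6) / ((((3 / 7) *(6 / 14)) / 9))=-1274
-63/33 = -21/11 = -1.91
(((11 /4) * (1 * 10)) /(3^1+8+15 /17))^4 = 764269350625 /26639462656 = 28.69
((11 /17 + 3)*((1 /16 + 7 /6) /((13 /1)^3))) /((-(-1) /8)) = 1829 /112047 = 0.02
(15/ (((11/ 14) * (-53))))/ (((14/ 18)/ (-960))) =259200/ 583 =444.60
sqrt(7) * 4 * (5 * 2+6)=64 * sqrt(7)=169.33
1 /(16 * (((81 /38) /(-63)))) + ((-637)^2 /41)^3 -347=4810265971871667091 /4962312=969359841112.70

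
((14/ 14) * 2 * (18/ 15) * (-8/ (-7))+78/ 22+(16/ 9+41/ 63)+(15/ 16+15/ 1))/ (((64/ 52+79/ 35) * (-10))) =-1974323/ 2793120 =-0.71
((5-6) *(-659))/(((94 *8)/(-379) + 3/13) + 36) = 3246893/168733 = 19.24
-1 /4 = -0.25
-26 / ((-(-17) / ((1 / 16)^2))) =-13 / 2176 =-0.01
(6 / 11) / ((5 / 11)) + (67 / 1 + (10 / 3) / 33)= 68.30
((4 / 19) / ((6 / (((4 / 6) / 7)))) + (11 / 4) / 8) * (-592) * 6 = -491915 / 399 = -1232.87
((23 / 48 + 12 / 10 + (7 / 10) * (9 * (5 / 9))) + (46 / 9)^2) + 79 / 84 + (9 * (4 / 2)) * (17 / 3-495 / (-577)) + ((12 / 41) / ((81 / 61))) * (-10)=158259012619 / 1073081520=147.48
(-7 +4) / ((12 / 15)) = -15 / 4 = -3.75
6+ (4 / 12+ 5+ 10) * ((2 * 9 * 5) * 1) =1386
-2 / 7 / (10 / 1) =-1 / 35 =-0.03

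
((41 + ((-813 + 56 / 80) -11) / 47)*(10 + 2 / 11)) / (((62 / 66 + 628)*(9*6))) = 14716 / 2090325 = 0.01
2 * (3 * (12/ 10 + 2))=96/ 5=19.20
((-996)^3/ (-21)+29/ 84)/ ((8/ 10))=58812377.57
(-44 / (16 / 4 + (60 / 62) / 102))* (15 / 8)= -86955 / 4226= -20.58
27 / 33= 9 / 11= 0.82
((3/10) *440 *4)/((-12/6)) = -264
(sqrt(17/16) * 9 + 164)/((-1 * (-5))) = 9 * sqrt(17)/20 + 164/5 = 34.66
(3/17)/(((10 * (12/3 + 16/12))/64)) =18/85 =0.21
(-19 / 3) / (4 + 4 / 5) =-95 / 72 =-1.32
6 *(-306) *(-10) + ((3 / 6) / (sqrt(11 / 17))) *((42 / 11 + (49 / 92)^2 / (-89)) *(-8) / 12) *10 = 18360-158060105 *sqrt(187) / 136723224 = 18344.19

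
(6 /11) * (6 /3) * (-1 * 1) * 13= -156 /11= -14.18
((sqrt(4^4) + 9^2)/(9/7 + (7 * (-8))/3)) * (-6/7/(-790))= -873/144175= -0.01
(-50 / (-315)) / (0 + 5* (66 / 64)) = 64 / 2079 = 0.03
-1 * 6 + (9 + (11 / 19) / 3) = 182 / 57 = 3.19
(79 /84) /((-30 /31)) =-0.97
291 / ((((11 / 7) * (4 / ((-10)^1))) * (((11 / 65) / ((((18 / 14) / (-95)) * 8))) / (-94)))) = -64008360 / 2299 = -27841.83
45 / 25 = 9 / 5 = 1.80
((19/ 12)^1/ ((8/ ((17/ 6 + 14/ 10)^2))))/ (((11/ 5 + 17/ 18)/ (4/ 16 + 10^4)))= 12258346451/ 1086720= 11280.13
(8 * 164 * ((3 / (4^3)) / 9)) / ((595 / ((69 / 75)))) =943 / 89250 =0.01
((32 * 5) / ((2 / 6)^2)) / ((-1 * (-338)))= 720 / 169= 4.26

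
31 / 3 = 10.33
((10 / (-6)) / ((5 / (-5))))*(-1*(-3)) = 5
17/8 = 2.12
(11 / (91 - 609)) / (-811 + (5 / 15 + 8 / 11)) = 363 / 13845104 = 0.00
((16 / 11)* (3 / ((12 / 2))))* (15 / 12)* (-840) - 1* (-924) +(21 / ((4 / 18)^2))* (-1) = -11655 / 44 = -264.89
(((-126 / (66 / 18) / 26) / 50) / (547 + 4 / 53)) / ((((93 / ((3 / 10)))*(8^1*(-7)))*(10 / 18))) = 0.00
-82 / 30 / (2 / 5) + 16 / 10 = -157 / 30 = -5.23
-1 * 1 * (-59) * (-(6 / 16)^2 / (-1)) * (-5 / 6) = -6.91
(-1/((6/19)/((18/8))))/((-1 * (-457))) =-57/3656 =-0.02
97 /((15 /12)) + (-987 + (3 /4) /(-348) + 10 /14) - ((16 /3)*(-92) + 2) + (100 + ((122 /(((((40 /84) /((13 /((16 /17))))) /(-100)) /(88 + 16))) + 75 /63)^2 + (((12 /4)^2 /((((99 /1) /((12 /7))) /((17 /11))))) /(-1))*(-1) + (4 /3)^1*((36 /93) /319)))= 5198081947938831036354277 /3837723120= 1354470290170081.64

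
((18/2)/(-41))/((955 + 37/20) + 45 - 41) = -180/787897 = -0.00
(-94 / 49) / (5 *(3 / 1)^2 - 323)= 0.01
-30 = -30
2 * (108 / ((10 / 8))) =864 / 5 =172.80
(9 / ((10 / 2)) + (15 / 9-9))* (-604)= 50132 / 15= 3342.13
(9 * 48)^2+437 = 187061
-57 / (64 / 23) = -20.48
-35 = -35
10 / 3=3.33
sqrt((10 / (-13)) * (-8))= 4 * sqrt(65) / 13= 2.48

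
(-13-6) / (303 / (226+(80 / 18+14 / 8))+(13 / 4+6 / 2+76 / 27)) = -17152668 / 9361525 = -1.83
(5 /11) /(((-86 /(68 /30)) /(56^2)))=-53312 /1419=-37.57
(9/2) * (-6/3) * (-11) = 99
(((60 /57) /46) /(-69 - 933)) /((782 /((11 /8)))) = -55 /1369669872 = -0.00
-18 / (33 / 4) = -24 / 11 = -2.18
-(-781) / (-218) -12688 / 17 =-2779261 / 3706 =-749.94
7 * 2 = 14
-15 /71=-0.21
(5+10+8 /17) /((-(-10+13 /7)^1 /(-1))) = -1841 /969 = -1.90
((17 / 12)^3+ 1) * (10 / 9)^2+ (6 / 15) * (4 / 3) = 923437 / 174960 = 5.28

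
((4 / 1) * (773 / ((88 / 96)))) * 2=74208 / 11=6746.18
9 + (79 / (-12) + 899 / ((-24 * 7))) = -493 / 168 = -2.93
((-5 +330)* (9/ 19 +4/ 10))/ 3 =5395/ 57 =94.65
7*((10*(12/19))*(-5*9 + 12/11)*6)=-2434320/209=-11647.46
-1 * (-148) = 148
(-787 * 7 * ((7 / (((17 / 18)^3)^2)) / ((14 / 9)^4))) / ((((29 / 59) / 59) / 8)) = -305670711853003104 / 34299485549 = -8911816.23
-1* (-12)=12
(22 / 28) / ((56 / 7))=11 / 112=0.10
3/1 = 3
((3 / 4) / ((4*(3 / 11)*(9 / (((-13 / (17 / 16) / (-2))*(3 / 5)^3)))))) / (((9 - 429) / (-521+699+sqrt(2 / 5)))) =-12727 / 297500 - 143*sqrt(10) / 2975000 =-0.04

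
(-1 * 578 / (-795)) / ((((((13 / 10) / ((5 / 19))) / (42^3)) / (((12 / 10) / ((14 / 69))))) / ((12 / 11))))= 70351.36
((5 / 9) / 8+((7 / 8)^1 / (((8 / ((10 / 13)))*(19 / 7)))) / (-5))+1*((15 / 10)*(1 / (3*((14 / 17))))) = 0.67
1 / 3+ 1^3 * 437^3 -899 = 250357663 / 3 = 83452554.33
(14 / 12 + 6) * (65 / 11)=2795 / 66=42.35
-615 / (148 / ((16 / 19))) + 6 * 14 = 56592 / 703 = 80.50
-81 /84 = -27 /28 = -0.96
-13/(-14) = 13/14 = 0.93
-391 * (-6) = 2346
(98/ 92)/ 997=49/ 45862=0.00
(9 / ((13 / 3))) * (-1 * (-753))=20331 / 13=1563.92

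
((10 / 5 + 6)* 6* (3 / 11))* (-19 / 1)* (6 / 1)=-16416 / 11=-1492.36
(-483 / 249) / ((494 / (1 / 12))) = -161 / 492024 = -0.00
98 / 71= 1.38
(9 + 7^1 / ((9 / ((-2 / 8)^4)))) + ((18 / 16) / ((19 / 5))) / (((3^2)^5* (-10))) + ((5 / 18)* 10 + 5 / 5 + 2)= 471695789 / 31912704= 14.78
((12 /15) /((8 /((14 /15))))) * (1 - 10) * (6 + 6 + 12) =-504 /25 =-20.16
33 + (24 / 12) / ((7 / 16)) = 263 / 7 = 37.57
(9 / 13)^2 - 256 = -43183 / 169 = -255.52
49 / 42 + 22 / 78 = 113 / 78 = 1.45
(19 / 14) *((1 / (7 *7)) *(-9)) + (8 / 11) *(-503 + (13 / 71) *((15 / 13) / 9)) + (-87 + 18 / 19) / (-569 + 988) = -366.26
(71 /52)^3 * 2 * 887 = 317467057 /70304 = 4515.63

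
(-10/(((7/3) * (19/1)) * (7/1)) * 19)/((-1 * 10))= 3/49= 0.06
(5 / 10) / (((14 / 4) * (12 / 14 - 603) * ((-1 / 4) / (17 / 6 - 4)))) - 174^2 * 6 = -2297040134 / 12645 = -181656.00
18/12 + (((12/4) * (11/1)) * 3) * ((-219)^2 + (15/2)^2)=19014837/4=4753709.25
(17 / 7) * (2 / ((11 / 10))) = 340 / 77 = 4.42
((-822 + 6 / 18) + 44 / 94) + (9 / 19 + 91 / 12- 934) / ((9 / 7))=-148656511 / 96444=-1541.38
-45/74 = -0.61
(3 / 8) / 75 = 1 / 200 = 0.00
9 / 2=4.50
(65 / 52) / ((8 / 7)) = 35 / 32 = 1.09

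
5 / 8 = 0.62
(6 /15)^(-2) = 25 /4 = 6.25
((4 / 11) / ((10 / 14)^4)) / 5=9604 / 34375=0.28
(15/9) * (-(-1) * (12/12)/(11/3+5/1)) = 5/26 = 0.19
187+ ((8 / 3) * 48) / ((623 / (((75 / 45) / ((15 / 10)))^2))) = 9449381 / 50463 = 187.25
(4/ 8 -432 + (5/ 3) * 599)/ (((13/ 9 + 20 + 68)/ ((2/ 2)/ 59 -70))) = -42128187/ 94990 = -443.50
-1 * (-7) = 7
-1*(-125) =125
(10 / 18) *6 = 10 / 3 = 3.33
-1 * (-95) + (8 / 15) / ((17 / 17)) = 1433 / 15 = 95.53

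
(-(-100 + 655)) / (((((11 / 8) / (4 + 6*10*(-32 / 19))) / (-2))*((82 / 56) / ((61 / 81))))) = -9322673920 / 231363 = -40294.58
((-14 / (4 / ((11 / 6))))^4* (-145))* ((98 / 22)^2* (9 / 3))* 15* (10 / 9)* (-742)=938105346129875 / 5184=180961679423.20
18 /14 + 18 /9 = 23 /7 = 3.29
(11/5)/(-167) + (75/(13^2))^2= 4382704/23848435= 0.18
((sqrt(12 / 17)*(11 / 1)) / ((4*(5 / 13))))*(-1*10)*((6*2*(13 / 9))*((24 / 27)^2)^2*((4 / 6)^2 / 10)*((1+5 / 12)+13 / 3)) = -350265344*sqrt(51) / 15057495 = -166.12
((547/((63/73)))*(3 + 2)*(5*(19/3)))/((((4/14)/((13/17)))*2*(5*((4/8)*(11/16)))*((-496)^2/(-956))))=-11786233615/38816712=-303.64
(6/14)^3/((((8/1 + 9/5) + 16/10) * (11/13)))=0.01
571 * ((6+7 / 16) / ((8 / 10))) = 294065 / 64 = 4594.77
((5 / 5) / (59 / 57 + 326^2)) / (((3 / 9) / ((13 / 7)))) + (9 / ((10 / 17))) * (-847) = -5495246332137 / 424045370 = -12959.10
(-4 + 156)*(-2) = -304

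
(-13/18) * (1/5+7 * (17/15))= -793/135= -5.87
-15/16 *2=-15/8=-1.88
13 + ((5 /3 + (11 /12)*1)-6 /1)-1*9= 0.58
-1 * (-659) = 659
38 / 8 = 4.75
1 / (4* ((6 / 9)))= 3 / 8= 0.38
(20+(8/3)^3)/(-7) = -1052/189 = -5.57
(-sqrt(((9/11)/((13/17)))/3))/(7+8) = -sqrt(7293)/2145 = -0.04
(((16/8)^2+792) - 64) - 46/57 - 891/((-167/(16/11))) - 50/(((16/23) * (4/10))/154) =-2050995841/76152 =-26932.92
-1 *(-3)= 3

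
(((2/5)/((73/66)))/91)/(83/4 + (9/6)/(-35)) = 528/2751151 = 0.00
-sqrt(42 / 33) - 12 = -12 - sqrt(154) / 11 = -13.13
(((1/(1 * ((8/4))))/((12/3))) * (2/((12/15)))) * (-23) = -115/16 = -7.19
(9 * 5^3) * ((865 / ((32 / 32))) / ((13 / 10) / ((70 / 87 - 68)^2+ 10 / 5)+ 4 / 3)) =729686.25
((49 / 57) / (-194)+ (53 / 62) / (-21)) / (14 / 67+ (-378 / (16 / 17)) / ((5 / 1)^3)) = 1209484000 / 80494512301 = 0.02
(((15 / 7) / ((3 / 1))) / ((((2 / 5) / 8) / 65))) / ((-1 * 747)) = -6500 / 5229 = -1.24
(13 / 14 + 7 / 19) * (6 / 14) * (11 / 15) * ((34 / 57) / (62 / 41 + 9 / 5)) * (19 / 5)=176341 / 632149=0.28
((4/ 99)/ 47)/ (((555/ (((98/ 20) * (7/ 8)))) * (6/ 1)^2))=0.00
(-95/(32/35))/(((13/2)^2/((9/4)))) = -29925/5408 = -5.53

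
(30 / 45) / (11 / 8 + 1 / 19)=304 / 651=0.47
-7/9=-0.78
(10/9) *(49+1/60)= 54.46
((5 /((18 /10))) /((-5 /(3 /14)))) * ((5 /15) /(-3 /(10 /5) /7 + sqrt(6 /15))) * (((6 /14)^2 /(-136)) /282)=25 /217366352 + 5 * sqrt(10) /46578504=0.00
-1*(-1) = 1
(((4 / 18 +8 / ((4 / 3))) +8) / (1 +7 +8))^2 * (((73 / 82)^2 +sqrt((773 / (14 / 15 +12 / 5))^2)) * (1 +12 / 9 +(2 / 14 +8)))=1926.11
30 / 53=0.57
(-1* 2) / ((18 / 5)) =-5 / 9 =-0.56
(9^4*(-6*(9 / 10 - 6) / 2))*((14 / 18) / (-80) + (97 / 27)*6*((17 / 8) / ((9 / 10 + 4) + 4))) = 36715415049 / 71200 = 515665.94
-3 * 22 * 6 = -396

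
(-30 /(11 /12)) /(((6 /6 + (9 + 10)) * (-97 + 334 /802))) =1203 /71005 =0.02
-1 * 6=-6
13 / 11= 1.18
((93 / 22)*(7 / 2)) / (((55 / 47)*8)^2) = 1438059 / 8518400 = 0.17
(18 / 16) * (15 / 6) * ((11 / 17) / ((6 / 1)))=165 / 544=0.30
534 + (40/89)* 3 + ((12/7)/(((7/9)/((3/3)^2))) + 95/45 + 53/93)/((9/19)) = 5975247938/10950471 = 545.66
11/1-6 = 5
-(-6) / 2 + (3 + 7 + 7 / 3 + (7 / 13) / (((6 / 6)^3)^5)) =619 / 39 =15.87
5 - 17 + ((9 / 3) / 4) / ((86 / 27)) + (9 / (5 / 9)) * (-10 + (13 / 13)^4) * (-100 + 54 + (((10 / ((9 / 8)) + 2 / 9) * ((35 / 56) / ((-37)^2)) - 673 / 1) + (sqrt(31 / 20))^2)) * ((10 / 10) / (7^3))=1184031624639 / 4038276200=293.20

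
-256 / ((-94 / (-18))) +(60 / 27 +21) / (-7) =-154975 / 2961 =-52.34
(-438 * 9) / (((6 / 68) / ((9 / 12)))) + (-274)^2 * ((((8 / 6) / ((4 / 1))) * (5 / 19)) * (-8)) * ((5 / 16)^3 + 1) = -213528939 / 2432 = -87799.73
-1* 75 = -75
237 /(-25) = -237 /25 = -9.48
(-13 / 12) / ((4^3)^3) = -13 / 3145728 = -0.00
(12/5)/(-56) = -3/70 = -0.04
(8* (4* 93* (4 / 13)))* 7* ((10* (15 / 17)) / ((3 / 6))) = 24998400 / 221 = 113114.93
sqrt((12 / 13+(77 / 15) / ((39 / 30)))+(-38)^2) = sqrt(2203734) / 39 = 38.06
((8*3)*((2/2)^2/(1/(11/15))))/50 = 44/125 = 0.35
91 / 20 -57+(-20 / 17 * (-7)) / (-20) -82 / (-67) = -51.64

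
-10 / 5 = -2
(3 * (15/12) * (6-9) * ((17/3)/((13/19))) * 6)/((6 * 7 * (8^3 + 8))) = -969/37856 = -0.03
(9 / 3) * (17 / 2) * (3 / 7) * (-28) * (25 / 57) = -2550 / 19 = -134.21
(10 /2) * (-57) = -285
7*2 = 14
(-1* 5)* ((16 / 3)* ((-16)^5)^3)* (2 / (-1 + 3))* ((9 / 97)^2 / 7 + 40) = 242999051916696291985326080 / 197589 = 1229820748709170510429.86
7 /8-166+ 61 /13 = -16685 /104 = -160.43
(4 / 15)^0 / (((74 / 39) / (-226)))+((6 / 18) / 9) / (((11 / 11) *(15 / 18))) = -198241 / 1665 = -119.06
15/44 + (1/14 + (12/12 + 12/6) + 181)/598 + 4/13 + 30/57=1297201/874874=1.48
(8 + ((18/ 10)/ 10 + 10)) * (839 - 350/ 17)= 12646917/ 850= 14878.73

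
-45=-45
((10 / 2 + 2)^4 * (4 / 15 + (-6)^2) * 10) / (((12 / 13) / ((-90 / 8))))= -10612420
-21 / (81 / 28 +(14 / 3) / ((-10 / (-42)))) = -2940 / 3149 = -0.93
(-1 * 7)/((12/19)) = -133/12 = -11.08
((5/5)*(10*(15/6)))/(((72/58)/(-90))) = -1812.50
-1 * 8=-8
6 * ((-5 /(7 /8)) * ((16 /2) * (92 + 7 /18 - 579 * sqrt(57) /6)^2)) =-27959072320 /189 + 102706880 * sqrt(57) /21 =-111006840.56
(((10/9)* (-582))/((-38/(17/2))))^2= 67980025/3249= 20923.37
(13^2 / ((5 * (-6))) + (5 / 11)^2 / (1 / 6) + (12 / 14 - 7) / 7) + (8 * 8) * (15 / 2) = 84440009 / 177870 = 474.73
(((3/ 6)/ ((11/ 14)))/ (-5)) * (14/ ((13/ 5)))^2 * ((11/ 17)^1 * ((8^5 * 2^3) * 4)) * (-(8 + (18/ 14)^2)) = 69436702720/ 2873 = 24168709.61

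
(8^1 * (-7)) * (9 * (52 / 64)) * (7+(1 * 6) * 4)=-25389 / 2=-12694.50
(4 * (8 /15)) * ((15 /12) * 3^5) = 648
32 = 32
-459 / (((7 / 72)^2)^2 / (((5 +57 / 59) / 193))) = -4341955166208 / 27340187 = -158812.20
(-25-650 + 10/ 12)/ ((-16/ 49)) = 198205/ 96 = 2064.64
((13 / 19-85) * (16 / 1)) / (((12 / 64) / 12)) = -1640448 / 19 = -86339.37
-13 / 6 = -2.17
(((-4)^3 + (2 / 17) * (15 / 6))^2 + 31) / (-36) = -295462 / 2601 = -113.60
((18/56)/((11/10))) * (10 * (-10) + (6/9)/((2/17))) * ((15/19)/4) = -63675/11704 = -5.44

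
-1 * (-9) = 9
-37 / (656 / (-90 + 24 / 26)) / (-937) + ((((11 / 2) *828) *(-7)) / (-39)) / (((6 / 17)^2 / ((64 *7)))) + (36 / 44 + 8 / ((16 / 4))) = 387588566771641 / 131847144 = 2939681.17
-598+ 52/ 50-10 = -15174/ 25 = -606.96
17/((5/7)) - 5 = 94/5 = 18.80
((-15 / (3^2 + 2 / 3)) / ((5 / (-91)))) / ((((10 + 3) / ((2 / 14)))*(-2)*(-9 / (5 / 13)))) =5 / 754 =0.01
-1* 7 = -7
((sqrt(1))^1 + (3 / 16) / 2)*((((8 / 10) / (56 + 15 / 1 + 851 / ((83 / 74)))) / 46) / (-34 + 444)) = 581 / 10390652960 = 0.00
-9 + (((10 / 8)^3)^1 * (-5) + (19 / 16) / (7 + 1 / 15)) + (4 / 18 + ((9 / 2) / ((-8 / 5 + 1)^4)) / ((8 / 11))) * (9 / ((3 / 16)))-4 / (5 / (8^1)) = 115870843 / 50880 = 2277.34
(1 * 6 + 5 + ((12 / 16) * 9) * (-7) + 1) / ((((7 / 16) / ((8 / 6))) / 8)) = -6016 / 7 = -859.43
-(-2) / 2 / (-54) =-1 / 54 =-0.02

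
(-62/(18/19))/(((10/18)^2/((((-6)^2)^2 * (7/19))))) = -2531088/25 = -101243.52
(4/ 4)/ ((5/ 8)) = 8/ 5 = 1.60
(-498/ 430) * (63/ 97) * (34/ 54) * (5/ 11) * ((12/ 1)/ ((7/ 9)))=-152388/ 45881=-3.32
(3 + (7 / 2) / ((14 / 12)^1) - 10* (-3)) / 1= 36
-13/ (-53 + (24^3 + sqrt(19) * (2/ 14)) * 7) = -1257295/ 9353791206 + 13 * sqrt(19)/ 9353791206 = -0.00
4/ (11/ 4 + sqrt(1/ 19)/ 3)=30096/ 20675 - 192 *sqrt(19)/ 20675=1.42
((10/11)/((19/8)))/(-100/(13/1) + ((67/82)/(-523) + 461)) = 44601440/52819802343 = 0.00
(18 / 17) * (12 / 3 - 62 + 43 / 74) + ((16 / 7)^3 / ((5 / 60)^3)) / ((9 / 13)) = 6417537801 / 215747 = 29745.66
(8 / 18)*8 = 32 / 9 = 3.56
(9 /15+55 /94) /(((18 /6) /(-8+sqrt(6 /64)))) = -2228 /705+557* sqrt(6) /11280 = -3.04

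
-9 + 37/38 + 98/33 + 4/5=-26689/6270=-4.26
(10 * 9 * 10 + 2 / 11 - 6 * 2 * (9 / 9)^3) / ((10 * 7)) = 977 / 77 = 12.69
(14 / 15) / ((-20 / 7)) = -49 / 150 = -0.33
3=3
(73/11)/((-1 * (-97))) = 0.07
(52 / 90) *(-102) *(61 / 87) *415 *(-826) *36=509920219.59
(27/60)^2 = 81/400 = 0.20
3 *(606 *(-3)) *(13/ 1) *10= -709020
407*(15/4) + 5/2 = 6115/4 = 1528.75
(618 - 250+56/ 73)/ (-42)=-8.78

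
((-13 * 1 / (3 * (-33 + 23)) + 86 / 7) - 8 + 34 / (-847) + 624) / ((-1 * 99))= -15974731 / 2515590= -6.35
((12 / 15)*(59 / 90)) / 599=118 / 134775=0.00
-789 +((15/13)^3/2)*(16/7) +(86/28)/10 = -786.94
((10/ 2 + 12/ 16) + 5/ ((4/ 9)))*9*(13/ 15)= 663/ 5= 132.60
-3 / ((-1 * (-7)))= -3 / 7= -0.43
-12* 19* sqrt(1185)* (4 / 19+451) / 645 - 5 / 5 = -34292* sqrt(1185) / 215 - 1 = -5491.52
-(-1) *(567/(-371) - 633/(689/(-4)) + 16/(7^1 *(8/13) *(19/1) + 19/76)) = 6887099/2941341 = 2.34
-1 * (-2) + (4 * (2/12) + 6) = 8.67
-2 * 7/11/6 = -7/33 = -0.21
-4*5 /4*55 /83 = -275 /83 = -3.31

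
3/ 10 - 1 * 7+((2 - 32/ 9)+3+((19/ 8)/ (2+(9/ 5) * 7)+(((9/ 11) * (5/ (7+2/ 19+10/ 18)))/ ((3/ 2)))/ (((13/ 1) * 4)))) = -2503873043/ 492303240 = -5.09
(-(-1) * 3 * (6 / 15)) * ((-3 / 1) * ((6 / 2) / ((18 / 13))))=-39 / 5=-7.80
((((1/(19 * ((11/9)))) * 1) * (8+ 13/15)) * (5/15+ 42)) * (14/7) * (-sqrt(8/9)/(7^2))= -508 * sqrt(2)/1155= -0.62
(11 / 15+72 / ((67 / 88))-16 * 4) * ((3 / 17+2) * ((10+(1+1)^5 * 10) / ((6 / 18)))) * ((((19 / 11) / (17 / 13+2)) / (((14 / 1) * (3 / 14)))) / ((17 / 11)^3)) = 765286462226 / 240624001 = 3180.42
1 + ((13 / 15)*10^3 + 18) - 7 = 2636 / 3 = 878.67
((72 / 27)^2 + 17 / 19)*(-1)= -1369 / 171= -8.01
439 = 439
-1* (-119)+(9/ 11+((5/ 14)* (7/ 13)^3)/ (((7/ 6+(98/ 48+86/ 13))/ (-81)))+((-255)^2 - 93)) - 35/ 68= 5040826049131/ 77490556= 65050.84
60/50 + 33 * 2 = 336/5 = 67.20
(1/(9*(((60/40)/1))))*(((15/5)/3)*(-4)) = -8/27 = -0.30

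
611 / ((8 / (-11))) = -6721 / 8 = -840.12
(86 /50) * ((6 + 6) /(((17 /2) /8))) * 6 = 49536 /425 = 116.56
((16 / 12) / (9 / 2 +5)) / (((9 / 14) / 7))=784 / 513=1.53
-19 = -19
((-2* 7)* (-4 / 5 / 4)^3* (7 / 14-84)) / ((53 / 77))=-90013 / 6625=-13.59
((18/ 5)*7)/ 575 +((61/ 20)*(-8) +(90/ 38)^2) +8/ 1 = -10.75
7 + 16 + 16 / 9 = 223 / 9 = 24.78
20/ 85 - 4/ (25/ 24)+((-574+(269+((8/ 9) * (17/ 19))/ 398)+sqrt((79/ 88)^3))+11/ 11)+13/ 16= -305.94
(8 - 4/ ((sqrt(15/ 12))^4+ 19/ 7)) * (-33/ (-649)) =10152/ 28261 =0.36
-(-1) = 1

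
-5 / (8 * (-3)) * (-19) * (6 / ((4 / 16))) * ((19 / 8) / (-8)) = 1805 / 64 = 28.20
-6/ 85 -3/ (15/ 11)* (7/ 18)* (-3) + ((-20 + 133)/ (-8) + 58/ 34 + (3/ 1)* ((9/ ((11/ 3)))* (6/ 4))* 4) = 768767/ 22440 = 34.26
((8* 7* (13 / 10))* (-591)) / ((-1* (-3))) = -71708 / 5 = -14341.60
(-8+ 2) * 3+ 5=-13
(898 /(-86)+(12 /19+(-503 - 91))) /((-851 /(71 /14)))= 35025223 /9733738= 3.60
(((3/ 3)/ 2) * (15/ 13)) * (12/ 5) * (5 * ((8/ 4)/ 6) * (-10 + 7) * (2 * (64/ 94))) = -5760/ 611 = -9.43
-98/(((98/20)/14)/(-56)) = 15680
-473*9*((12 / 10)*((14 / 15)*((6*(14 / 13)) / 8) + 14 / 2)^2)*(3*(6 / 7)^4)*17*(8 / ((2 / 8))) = -280056108220416 / 1035125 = -270552936.33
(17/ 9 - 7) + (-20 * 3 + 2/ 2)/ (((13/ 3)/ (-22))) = 34448/ 117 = 294.43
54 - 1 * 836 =-782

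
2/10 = 1/5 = 0.20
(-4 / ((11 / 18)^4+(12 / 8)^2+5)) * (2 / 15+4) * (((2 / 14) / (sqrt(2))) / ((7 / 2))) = -8678016 * sqrt(2) / 190050665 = -0.06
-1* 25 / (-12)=2.08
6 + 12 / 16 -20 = -53 / 4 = -13.25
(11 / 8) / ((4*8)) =11 / 256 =0.04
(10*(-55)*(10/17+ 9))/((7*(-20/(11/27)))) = 98615/6426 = 15.35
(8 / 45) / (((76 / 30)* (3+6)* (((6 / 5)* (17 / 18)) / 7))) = 140 / 2907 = 0.05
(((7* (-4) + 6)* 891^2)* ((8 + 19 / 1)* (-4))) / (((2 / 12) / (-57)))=-645101349552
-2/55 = -0.04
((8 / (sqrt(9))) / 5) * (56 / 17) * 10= 896 / 51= 17.57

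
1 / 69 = 0.01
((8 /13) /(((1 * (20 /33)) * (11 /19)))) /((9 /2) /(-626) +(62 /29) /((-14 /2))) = -28973784 /5164315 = -5.61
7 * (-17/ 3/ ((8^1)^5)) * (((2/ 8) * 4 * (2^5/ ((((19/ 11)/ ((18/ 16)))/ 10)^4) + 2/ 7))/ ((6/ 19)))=-7144468271687/ 32364822528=-220.75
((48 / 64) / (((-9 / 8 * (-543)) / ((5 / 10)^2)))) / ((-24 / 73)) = -73 / 78192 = -0.00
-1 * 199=-199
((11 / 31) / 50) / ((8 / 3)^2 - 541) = -99 / 7447750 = -0.00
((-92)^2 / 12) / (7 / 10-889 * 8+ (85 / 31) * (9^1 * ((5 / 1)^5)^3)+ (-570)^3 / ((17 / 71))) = 11151320 / 11894204699249097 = 0.00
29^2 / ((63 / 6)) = 1682 / 21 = 80.10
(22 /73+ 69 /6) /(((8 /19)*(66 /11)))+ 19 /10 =230261 /35040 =6.57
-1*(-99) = 99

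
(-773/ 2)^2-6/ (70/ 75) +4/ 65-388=148987.88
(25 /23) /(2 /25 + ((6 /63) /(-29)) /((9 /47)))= 3425625 /198076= 17.29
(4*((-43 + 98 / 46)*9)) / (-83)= 17.73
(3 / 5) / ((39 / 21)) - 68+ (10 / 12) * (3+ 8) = -22819 / 390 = -58.51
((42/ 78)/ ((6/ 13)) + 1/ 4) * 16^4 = 278528/ 3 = 92842.67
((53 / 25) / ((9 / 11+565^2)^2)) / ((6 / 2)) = 6413 / 924788991169200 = 0.00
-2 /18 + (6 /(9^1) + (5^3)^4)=2197265630 /9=244140625.56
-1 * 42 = -42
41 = 41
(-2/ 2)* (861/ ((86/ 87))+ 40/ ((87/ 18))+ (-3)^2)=-2215389/ 2494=-888.29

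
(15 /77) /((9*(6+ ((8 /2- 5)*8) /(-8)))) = 5 /1617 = 0.00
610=610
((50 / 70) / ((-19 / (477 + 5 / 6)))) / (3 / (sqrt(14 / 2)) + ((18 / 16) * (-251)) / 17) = 132570080 * sqrt(7) / 4728828699 + 244669780 / 225182319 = 1.16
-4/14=-2/7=-0.29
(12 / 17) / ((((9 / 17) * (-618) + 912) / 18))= 0.02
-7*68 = -476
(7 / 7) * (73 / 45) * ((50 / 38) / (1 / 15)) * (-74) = -135050 / 57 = -2369.30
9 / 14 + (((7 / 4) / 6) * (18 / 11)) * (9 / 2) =2.79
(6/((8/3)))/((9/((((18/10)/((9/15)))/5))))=3/20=0.15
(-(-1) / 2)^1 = 1 / 2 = 0.50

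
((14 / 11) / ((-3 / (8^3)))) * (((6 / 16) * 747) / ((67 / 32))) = -21417984 / 737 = -29061.04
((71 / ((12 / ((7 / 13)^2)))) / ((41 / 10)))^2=302586025 / 1728397476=0.18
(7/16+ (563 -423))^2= 5049009/256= 19722.69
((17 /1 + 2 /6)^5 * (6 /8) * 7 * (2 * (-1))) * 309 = -137063553536 /27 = -5076427908.74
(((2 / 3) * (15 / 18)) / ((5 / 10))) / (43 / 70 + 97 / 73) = 51100 / 89361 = 0.57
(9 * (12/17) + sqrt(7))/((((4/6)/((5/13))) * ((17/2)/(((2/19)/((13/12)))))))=360 * sqrt(7)/54587 + 38880/927979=0.06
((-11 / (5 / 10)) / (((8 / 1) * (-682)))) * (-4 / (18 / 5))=-5 / 1116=-0.00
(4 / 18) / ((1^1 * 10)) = 1 / 45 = 0.02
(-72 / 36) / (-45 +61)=-1 / 8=-0.12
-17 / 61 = -0.28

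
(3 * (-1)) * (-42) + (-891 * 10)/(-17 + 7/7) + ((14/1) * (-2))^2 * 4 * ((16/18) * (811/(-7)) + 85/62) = -709722415/2232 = -317975.99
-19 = -19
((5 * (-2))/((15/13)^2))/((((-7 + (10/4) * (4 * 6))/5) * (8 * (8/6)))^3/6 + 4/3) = -38025/1219607134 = -0.00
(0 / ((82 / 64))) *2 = 0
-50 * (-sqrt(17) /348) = 25 * sqrt(17) /174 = 0.59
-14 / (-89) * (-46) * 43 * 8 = -221536 / 89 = -2489.17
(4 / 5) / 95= 0.01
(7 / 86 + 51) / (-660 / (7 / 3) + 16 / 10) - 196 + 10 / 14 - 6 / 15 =-252331967 / 1288280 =-195.87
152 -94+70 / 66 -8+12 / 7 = 12191 / 231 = 52.77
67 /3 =22.33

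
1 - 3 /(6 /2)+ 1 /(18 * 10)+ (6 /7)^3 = 0.64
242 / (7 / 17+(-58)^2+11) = 2057 / 28691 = 0.07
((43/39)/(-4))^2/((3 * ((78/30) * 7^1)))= 9245/6643728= 0.00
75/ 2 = 37.50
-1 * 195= -195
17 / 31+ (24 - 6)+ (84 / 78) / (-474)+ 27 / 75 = 45143549 / 2387775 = 18.91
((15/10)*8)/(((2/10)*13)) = 60/13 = 4.62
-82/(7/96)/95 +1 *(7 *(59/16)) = 148693/10640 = 13.97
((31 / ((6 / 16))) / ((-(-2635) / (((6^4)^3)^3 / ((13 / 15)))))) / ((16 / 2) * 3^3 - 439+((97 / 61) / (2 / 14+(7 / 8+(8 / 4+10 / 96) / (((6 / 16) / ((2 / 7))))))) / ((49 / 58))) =-46544213222481287311380582305366016 / 27709393049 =-1679726912104305879896741.00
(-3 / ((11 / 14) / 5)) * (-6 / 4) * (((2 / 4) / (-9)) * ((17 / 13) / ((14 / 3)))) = -255 / 572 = -0.45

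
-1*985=-985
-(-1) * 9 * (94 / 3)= 282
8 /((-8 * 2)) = -0.50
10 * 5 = 50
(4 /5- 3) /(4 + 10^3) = -11 /5020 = -0.00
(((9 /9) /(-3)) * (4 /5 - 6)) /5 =26 /75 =0.35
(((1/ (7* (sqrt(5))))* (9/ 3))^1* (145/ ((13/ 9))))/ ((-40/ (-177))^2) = 24530607* sqrt(5)/ 145600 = 376.73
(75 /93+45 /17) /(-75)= -364 /7905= -0.05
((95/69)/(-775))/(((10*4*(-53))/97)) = 1843/22673400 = 0.00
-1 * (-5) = 5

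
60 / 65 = 12 / 13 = 0.92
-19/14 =-1.36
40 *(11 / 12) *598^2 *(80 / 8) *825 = 108175210000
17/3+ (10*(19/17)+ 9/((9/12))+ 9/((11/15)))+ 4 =25310/561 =45.12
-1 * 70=-70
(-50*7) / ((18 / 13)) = -252.78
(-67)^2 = 4489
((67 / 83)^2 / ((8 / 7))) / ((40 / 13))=408499 / 2204480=0.19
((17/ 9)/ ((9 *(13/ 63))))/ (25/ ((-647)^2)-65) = -7116353/ 454788360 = -0.02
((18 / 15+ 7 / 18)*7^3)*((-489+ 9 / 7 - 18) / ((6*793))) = -57.93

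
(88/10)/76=11/95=0.12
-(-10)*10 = 100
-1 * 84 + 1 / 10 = -839 / 10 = -83.90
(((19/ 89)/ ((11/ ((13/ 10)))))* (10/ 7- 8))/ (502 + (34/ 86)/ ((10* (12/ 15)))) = -150328/ 455210525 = -0.00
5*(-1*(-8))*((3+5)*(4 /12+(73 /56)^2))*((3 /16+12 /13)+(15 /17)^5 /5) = 881562864095 /1113167888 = 791.94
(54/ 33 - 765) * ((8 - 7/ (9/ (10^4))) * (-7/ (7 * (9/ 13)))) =-282718904/ 33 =-8567239.52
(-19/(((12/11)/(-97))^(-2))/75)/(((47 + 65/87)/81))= -3213432/59116041325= -0.00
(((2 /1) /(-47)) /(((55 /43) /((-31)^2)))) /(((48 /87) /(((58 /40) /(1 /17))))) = -590794931 /413600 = -1428.42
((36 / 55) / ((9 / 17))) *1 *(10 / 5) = 136 / 55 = 2.47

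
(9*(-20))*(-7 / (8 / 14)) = 2205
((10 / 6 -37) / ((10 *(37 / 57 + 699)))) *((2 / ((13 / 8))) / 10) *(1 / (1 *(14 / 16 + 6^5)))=-8056 / 100796076875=-0.00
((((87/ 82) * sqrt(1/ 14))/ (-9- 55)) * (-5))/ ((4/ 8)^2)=435 * sqrt(14)/ 18368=0.09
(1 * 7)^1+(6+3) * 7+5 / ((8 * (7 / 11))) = 3975 / 56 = 70.98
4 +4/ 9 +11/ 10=5.54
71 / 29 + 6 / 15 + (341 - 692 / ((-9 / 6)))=350254 / 435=805.18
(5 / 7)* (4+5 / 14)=305 / 98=3.11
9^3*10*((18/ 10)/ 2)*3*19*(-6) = -2243862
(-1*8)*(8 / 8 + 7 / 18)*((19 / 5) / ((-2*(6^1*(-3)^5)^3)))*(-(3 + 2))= 475 / 13947137604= 0.00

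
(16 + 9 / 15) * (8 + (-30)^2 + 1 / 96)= 7235027 / 480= 15072.97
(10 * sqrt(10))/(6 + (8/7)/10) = 175 * sqrt(10)/107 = 5.17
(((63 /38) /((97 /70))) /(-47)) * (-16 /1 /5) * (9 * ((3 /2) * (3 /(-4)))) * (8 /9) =-0.73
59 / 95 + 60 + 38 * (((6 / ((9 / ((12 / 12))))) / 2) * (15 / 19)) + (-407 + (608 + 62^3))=22666964 / 95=238599.62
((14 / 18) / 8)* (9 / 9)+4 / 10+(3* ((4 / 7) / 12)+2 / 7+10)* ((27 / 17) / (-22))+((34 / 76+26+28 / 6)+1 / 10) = 55437565 / 1790712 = 30.96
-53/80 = -0.66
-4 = -4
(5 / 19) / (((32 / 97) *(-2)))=-485 / 1216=-0.40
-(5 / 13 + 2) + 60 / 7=563 / 91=6.19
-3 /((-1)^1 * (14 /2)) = 3 /7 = 0.43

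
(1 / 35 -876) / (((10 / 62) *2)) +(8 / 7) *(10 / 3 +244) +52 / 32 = -10211123 / 4200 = -2431.22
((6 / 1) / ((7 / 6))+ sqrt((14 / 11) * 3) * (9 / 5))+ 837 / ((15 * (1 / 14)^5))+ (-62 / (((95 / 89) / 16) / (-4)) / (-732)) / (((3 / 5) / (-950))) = 9 * sqrt(462) / 55+ 576807882148 / 19215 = 30018628.66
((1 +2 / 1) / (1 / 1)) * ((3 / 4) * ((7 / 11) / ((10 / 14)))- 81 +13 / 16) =-238.56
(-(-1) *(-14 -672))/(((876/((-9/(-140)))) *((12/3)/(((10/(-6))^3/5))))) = 245/21024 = 0.01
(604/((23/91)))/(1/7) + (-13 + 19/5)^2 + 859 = 10161293/575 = 17671.81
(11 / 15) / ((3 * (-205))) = -11 / 9225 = -0.00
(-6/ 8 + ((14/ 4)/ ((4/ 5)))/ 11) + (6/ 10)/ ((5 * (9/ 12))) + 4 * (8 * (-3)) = -211623/ 2200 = -96.19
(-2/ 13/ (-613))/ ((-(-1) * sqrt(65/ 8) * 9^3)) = 4 * sqrt(130)/ 377611065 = 0.00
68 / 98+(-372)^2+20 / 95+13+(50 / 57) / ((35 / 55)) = 386549197 / 2793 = 138399.28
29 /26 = 1.12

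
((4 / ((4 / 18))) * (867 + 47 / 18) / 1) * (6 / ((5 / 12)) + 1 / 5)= 1142669 / 5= 228533.80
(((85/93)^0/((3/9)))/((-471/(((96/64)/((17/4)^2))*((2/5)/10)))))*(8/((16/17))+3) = -276/1134325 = -0.00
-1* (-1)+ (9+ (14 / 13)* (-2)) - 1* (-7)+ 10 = 323 / 13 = 24.85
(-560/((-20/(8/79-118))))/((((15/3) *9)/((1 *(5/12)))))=-65198/2133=-30.57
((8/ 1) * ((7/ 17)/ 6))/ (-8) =-7/ 102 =-0.07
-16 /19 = -0.84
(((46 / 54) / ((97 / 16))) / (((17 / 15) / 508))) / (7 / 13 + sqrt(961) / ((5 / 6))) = 60756800 / 36404973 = 1.67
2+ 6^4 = 1298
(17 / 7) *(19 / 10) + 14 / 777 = 35993 / 7770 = 4.63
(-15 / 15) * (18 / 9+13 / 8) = -29 / 8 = -3.62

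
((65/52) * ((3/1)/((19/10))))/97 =75/3686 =0.02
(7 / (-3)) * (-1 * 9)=21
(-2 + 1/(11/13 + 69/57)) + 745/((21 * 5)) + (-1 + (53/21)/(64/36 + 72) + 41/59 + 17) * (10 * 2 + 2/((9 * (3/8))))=164596197905/470170764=350.08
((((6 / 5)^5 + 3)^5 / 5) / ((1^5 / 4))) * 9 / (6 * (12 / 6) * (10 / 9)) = 40069230188233557890277 / 14901161193847656250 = 2689.00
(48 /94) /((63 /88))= 704 /987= 0.71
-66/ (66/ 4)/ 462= -2/ 231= -0.01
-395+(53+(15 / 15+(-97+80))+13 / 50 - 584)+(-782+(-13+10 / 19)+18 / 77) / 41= -2882518171 / 2999150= -961.11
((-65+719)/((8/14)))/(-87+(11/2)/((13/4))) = -13.42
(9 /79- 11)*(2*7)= -12040 /79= -152.41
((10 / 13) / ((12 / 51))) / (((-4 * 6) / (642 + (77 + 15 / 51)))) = -5095 / 52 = -97.98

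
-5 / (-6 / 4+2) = -10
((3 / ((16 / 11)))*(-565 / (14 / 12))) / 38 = -55935 / 2128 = -26.29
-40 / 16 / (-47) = 5 / 94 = 0.05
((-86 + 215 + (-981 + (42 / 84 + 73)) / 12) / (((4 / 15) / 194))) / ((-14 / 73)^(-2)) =30442965 / 21316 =1428.17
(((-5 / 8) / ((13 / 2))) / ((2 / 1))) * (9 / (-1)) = 45 / 104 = 0.43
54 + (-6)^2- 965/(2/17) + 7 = -16211/2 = -8105.50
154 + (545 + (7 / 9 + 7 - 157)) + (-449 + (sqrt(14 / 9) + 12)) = sqrt(14) / 3 + 1015 / 9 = 114.02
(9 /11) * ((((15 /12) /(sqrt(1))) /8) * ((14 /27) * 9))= 105 /176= 0.60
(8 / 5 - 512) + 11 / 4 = -10153 / 20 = -507.65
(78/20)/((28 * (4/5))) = 39/224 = 0.17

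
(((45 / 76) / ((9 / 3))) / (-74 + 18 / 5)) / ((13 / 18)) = -675 / 173888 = -0.00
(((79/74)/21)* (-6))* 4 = -316/259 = -1.22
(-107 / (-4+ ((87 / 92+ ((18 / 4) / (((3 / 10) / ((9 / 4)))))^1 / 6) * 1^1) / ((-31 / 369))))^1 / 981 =19688 / 14839587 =0.00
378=378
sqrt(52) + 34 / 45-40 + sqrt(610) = -1766 / 45 + 2 * sqrt(13) + sqrt(610) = -7.34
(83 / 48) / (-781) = -83 / 37488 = -0.00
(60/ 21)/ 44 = 5/ 77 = 0.06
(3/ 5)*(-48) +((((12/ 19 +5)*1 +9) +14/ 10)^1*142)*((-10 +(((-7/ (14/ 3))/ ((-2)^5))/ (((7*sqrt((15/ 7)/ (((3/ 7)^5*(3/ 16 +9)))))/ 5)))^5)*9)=-204912.38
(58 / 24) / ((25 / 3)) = 29 / 100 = 0.29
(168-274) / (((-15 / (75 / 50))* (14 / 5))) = 53 / 14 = 3.79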